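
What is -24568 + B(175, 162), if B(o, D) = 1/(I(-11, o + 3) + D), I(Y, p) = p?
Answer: -8353119/340 ≈ -24568.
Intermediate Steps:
B(o, D) = 1/(3 + D + o) (B(o, D) = 1/((o + 3) + D) = 1/((3 + o) + D) = 1/(3 + D + o))
-24568 + B(175, 162) = -24568 + 1/(3 + 162 + 175) = -24568 + 1/340 = -8353119/340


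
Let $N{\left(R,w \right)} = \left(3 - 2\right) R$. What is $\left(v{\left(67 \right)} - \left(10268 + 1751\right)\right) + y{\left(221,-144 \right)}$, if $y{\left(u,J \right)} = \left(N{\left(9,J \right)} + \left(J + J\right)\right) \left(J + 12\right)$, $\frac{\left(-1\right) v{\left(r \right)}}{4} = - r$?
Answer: $25077$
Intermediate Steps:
$N{\left(R,w \right)} = R$ ($N{\left(R,w \right)} = 1 R = R$)
$v{\left(r \right)} = 4 r$ ($v{\left(r \right)} = - 4 \left(- r\right) = 4 r$)
$y{\left(u,J \right)} = \left(9 + 2 J\right) \left(12 + J\right)$ ($y{\left(u,J \right)} = \left(9 + \left(J + J\right)\right) \left(J + 12\right) = \left(9 + 2 J\right) \left(12 + J\right)$)
$\left(v{\left(67 \right)} - \left(10268 + 1751\right)\right) + y{\left(221,-144 \right)} = \left(4 \cdot 67 - \left(10268 + 1751\right)\right) + \left(108 + 2 \left(-144\right)^{2} + 33 \left(-144\right)\right) = \left(268 - 12019\right) + \left(108 + 2 \cdot 20736 - 4752\right) = \left(268 - 12019\right) + \left(108 + 41472 - 4752\right) = -11751 + 36828 = 25077$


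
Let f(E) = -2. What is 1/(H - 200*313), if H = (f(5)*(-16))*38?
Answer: -1/61384 ≈ -1.6291e-5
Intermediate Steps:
H = 1216 (H = -2*(-16)*38 = 32*38 = 1216)
1/(H - 200*313) = 1/(1216 - 200*313) = 1/(1216 - 62600) = 1/(-61384) = -1/61384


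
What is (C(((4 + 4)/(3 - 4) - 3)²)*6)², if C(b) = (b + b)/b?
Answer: 144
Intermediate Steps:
C(b) = 2 (C(b) = (2*b)/b = 2)
(C(((4 + 4)/(3 - 4) - 3)²)*6)² = (2*6)² = 12² = 144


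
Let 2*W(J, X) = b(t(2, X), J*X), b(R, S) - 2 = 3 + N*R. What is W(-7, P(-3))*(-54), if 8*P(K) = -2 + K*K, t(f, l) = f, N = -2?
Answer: -27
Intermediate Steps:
P(K) = -¼ + K²/8 (P(K) = (-2 + K*K)/8 = (-2 + K²)/8 = -¼ + K²/8)
b(R, S) = 5 - 2*R (b(R, S) = 2 + (3 - 2*R) = 5 - 2*R)
W(J, X) = ½ (W(J, X) = (5 - 2*2)/2 = (5 - 4)/2 = (½)*1 = ½)
W(-7, P(-3))*(-54) = (½)*(-54) = -27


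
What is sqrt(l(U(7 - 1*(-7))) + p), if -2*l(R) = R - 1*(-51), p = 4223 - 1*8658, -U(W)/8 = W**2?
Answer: 3*I*sqrt(1634)/2 ≈ 60.634*I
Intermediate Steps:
U(W) = -8*W**2
p = -4435 (p = 4223 - 8658 = -4435)
l(R) = -51/2 - R/2 (l(R) = -(R - 1*(-51))/2 = -(R + 51)/2 = -(51 + R)/2 = -51/2 - R/2)
sqrt(l(U(7 - 1*(-7))) + p) = sqrt((-51/2 - (-4)*(7 - 1*(-7))**2) - 4435) = sqrt((-51/2 - (-4)*(7 + 7)**2) - 4435) = sqrt((-51/2 - (-4)*14**2) - 4435) = sqrt((-51/2 - (-4)*196) - 4435) = sqrt((-51/2 - 1/2*(-1568)) - 4435) = sqrt((-51/2 + 784) - 4435) = sqrt(1517/2 - 4435) = sqrt(-7353/2) = 3*I*sqrt(1634)/2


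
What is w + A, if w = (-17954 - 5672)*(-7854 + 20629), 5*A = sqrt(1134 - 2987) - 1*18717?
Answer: -1509129467/5 + I*sqrt(1853)/5 ≈ -3.0183e+8 + 8.6093*I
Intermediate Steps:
A = -18717/5 + I*sqrt(1853)/5 (A = (sqrt(1134 - 2987) - 1*18717)/5 = (sqrt(-1853) - 18717)/5 = (I*sqrt(1853) - 18717)/5 = (-18717 + I*sqrt(1853))/5 = -18717/5 + I*sqrt(1853)/5 ≈ -3743.4 + 8.6093*I)
w = -301822150 (w = -23626*12775 = -301822150)
w + A = -301822150 + (-18717/5 + I*sqrt(1853)/5) = -1509129467/5 + I*sqrt(1853)/5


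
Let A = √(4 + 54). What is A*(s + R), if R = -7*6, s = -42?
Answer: -84*√58 ≈ -639.72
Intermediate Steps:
A = √58 ≈ 7.6158
R = -42
A*(s + R) = √58*(-42 - 42) = √58*(-84) = -84*√58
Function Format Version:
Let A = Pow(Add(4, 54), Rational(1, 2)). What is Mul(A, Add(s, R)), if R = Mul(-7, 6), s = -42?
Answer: Mul(-84, Pow(58, Rational(1, 2))) ≈ -639.72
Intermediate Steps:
A = Pow(58, Rational(1, 2)) ≈ 7.6158
R = -42
Mul(A, Add(s, R)) = Mul(Pow(58, Rational(1, 2)), Add(-42, -42)) = Mul(Pow(58, Rational(1, 2)), -84) = Mul(-84, Pow(58, Rational(1, 2)))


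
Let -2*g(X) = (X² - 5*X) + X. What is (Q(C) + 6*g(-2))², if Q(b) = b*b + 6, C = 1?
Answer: 841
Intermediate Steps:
Q(b) = 6 + b² (Q(b) = b² + 6 = 6 + b²)
g(X) = 2*X - X²/2 (g(X) = -((X² - 5*X) + X)/2 = -(X² - 4*X)/2 = 2*X - X²/2)
(Q(C) + 6*g(-2))² = ((6 + 1²) + 6*((½)*(-2)*(4 - 1*(-2))))² = ((6 + 1) + 6*((½)*(-2)*(4 + 2)))² = (7 + 6*((½)*(-2)*6))² = (7 + 6*(-6))² = (7 - 36)² = (-29)² = 841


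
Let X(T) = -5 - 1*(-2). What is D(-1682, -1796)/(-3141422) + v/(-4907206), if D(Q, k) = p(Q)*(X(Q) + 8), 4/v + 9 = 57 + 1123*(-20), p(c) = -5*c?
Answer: -30425471309881/2272990373196842 ≈ -0.013386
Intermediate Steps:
X(T) = -3 (X(T) = -5 + 2 = -3)
v = -1/5603 (v = 4/(-9 + (57 + 1123*(-20))) = 4/(-9 + (57 - 22460)) = 4/(-9 - 22403) = 4/(-22412) = 4*(-1/22412) = -1/5603 ≈ -0.00017848)
D(Q, k) = -25*Q (D(Q, k) = (-5*Q)*(-3 + 8) = -5*Q*5 = -25*Q)
D(-1682, -1796)/(-3141422) + v/(-4907206) = -25*(-1682)/(-3141422) - 1/5603/(-4907206) = 42050*(-1/3141422) - 1/5603*(-1/4907206) = -21025/1570711 + 1/27495075218 = -30425471309881/2272990373196842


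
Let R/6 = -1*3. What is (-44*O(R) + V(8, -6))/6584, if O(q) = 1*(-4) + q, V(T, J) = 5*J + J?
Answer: 233/1646 ≈ 0.14156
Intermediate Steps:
V(T, J) = 6*J
R = -18 (R = 6*(-1*3) = 6*(-3) = -18)
O(q) = -4 + q
(-44*O(R) + V(8, -6))/6584 = (-44*(-4 - 18) + 6*(-6))/6584 = (-44*(-22) - 36)*(1/6584) = (968 - 36)*(1/6584) = 932*(1/6584) = 233/1646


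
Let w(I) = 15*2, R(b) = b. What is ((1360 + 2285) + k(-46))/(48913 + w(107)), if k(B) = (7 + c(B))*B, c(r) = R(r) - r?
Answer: 3323/48943 ≈ 0.067895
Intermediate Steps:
c(r) = 0 (c(r) = r - r = 0)
w(I) = 30
k(B) = 7*B (k(B) = (7 + 0)*B = 7*B)
((1360 + 2285) + k(-46))/(48913 + w(107)) = ((1360 + 2285) + 7*(-46))/(48913 + 30) = (3645 - 322)/48943 = 3323*(1/48943) = 3323/48943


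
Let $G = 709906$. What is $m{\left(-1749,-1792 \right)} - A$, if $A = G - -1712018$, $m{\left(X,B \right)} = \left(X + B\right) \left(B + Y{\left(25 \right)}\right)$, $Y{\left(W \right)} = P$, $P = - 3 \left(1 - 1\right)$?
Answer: $3923548$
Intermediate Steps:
$P = 0$ ($P = \left(-3\right) 0 = 0$)
$Y{\left(W \right)} = 0$
$m{\left(X,B \right)} = B \left(B + X\right)$ ($m{\left(X,B \right)} = \left(X + B\right) \left(B + 0\right) = \left(B + X\right) B = B \left(B + X\right)$)
$A = 2421924$ ($A = 709906 - -1712018 = 709906 + 1712018 = 2421924$)
$m{\left(-1749,-1792 \right)} - A = - 1792 \left(-1792 - 1749\right) - 2421924 = \left(-1792\right) \left(-3541\right) - 2421924 = 6345472 - 2421924 = 3923548$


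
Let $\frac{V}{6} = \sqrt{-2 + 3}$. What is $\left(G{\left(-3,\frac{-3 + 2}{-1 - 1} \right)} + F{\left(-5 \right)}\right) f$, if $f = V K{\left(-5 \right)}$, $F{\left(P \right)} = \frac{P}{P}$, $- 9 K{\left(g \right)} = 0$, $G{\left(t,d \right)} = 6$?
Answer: $0$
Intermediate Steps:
$K{\left(g \right)} = 0$ ($K{\left(g \right)} = \left(- \frac{1}{9}\right) 0 = 0$)
$V = 6$ ($V = 6 \sqrt{-2 + 3} = 6 \sqrt{1} = 6 \cdot 1 = 6$)
$F{\left(P \right)} = 1$
$f = 0$ ($f = 6 \cdot 0 = 0$)
$\left(G{\left(-3,\frac{-3 + 2}{-1 - 1} \right)} + F{\left(-5 \right)}\right) f = \left(6 + 1\right) 0 = 7 \cdot 0 = 0$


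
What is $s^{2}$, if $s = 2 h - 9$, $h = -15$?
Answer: $1521$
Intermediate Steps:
$s = -39$ ($s = 2 \left(-15\right) - 9 = -30 - 9 = -39$)
$s^{2} = \left(-39\right)^{2} = 1521$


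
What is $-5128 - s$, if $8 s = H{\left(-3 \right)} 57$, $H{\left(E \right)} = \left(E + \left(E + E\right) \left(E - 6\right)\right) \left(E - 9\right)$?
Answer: $- \frac{1535}{2} \approx -767.5$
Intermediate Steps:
$H{\left(E \right)} = \left(-9 + E\right) \left(E + 2 E \left(-6 + E\right)\right)$ ($H{\left(E \right)} = \left(E + 2 E \left(-6 + E\right)\right) \left(-9 + E\right) = \left(-9 + E\right) \left(E + 2 E \left(-6 + E\right)\right)$)
$s = - \frac{8721}{2}$ ($s = \frac{- 3 \left(99 - -87 + 2 \left(-3\right)^{2}\right) 57}{8} = \frac{- 3 \left(99 + 87 + 2 \cdot 9\right) 57}{8} = \frac{- 3 \left(99 + 87 + 18\right) 57}{8} = \frac{\left(-3\right) 204 \cdot 57}{8} = \frac{\left(-612\right) 57}{8} = \frac{1}{8} \left(-34884\right) = - \frac{8721}{2} \approx -4360.5$)
$-5128 - s = -5128 - - \frac{8721}{2} = -5128 + \frac{8721}{2} = - \frac{1535}{2}$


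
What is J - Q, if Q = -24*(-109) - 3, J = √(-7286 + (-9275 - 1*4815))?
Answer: -2613 + 8*I*√334 ≈ -2613.0 + 146.21*I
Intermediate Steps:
J = 8*I*√334 (J = √(-7286 + (-9275 - 4815)) = √(-7286 - 14090) = √(-21376) = 8*I*√334 ≈ 146.21*I)
Q = 2613 (Q = 2616 - 3 = 2613)
J - Q = 8*I*√334 - 1*2613 = 8*I*√334 - 2613 = -2613 + 8*I*√334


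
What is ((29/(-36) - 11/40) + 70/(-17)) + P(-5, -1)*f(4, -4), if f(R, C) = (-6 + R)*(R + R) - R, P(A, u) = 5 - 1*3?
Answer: -276613/6120 ≈ -45.198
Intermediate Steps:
P(A, u) = 2 (P(A, u) = 5 - 3 = 2)
f(R, C) = -R + 2*R*(-6 + R) (f(R, C) = (-6 + R)*(2*R) - R = 2*R*(-6 + R) - R = -R + 2*R*(-6 + R))
((29/(-36) - 11/40) + 70/(-17)) + P(-5, -1)*f(4, -4) = ((29/(-36) - 11/40) + 70/(-17)) + 2*(4*(-13 + 2*4)) = ((29*(-1/36) - 11*1/40) + 70*(-1/17)) + 2*(4*(-13 + 8)) = ((-29/36 - 11/40) - 70/17) + 2*(4*(-5)) = (-389/360 - 70/17) + 2*(-20) = -31813/6120 - 40 = -276613/6120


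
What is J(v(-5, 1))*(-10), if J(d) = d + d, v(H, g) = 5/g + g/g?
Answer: -120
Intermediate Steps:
v(H, g) = 1 + 5/g (v(H, g) = 5/g + 1 = 1 + 5/g)
J(d) = 2*d
J(v(-5, 1))*(-10) = (2*((5 + 1)/1))*(-10) = (2*(1*6))*(-10) = (2*6)*(-10) = 12*(-10) = -120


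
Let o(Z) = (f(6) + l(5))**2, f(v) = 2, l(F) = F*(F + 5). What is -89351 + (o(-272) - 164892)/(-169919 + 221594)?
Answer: -355182701/3975 ≈ -89354.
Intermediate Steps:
l(F) = F*(5 + F)
o(Z) = 2704 (o(Z) = (2 + 5*(5 + 5))**2 = (2 + 5*10)**2 = (2 + 50)**2 = 52**2 = 2704)
-89351 + (o(-272) - 164892)/(-169919 + 221594) = -89351 + (2704 - 164892)/(-169919 + 221594) = -89351 - 162188/51675 = -89351 - 162188*1/51675 = -89351 - 12476/3975 = -355182701/3975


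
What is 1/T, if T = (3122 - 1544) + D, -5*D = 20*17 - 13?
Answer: 5/7563 ≈ 0.00066111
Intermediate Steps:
D = -327/5 (D = -(20*17 - 13)/5 = -(340 - 13)/5 = -⅕*327 = -327/5 ≈ -65.400)
T = 7563/5 (T = (3122 - 1544) - 327/5 = 1578 - 327/5 = 7563/5 ≈ 1512.6)
1/T = 1/(7563/5) = 5/7563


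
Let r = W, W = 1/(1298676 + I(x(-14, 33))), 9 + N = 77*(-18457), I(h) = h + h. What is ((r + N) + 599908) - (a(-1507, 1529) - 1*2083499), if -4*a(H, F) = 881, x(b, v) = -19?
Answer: 3278877192725/2597276 ≈ 1.2624e+6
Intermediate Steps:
a(H, F) = -881/4 (a(H, F) = -1/4*881 = -881/4)
I(h) = 2*h
N = -1421198 (N = -9 + 77*(-18457) = -9 - 1421189 = -1421198)
W = 1/1298638 (W = 1/(1298676 + 2*(-19)) = 1/(1298676 - 38) = 1/1298638 ≈ 7.7004e-7)
r = 1/1298638 ≈ 7.7004e-7
((r + N) + 599908) - (a(-1507, 1529) - 1*2083499) = ((1/1298638 - 1421198) + 599908) - (-881/4 - 1*2083499) = (-1845621728323/1298638 + 599908) - (-881/4 - 2083499) = -1066558403019/1298638 - 1*(-8334877/4) = -1066558403019/1298638 + 8334877/4 = 3278877192725/2597276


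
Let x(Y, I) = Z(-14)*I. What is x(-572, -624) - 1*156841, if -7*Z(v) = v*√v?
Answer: -156841 - 1248*I*√14 ≈ -1.5684e+5 - 4669.6*I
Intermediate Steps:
Z(v) = -v^(3/2)/7 (Z(v) = -v*√v/7 = -v^(3/2)/7)
x(Y, I) = 2*I*I*√14 (x(Y, I) = (-(-2)*I*√14)*I = (2*I*√14)*I = 2*I*I*√14)
x(-572, -624) - 1*156841 = 2*I*(-624)*√14 - 1*156841 = -1248*I*√14 - 156841 = -156841 - 1248*I*√14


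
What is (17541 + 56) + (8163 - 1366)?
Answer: 24394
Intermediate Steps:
(17541 + 56) + (8163 - 1366) = 17597 + 6797 = 24394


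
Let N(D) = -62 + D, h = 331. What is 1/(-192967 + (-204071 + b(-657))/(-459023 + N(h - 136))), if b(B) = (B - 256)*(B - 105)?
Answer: -91778/17710223653 ≈ -5.1822e-6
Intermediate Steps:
b(B) = (-256 + B)*(-105 + B)
1/(-192967 + (-204071 + b(-657))/(-459023 + N(h - 136))) = 1/(-192967 + (-204071 + (26880 + (-657)**2 - 361*(-657)))/(-459023 + (-62 + (331 - 136)))) = 1/(-192967 + (-204071 + (26880 + 431649 + 237177))/(-459023 + (-62 + 195))) = 1/(-192967 + (-204071 + 695706)/(-459023 + 133)) = 1/(-192967 + 491635/(-458890)) = 1/(-192967 + 491635*(-1/458890)) = 1/(-192967 - 98327/91778) = 1/(-17710223653/91778) = -91778/17710223653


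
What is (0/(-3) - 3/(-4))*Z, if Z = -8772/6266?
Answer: -6579/6266 ≈ -1.0500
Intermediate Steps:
Z = -4386/3133 (Z = -8772*1/6266 = -4386/3133 ≈ -1.3999)
(0/(-3) - 3/(-4))*Z = (0/(-3) - 3/(-4))*(-4386/3133) = (0*(-1/3) - 3*(-1/4))*(-4386/3133) = (0 + 3/4)*(-4386/3133) = (3/4)*(-4386/3133) = -6579/6266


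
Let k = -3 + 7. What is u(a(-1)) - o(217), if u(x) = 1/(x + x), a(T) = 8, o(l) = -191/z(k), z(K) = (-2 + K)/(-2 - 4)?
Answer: -9167/16 ≈ -572.94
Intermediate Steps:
k = 4
z(K) = ⅓ - K/6 (z(K) = (-2 + K)/(-6) = (-2 + K)*(-⅙) = ⅓ - K/6)
o(l) = 573 (o(l) = -191/(⅓ - ⅙*4) = -191/(⅓ - ⅔) = -191/(-⅓) = -191*(-3) = 573)
u(x) = 1/(2*x)
u(a(-1)) - o(217) = (½)/8 - 1*573 = (½)*(⅛) - 573 = 1/16 - 573 = -9167/16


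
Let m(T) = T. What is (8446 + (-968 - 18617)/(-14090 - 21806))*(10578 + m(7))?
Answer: 3209342372585/35896 ≈ 8.9407e+7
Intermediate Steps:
(8446 + (-968 - 18617)/(-14090 - 21806))*(10578 + m(7)) = (8446 + (-968 - 18617)/(-14090 - 21806))*(10578 + 7) = (8446 - 19585/(-35896))*10585 = (8446 - 19585*(-1/35896))*10585 = (8446 + 19585/35896)*10585 = (303197201/35896)*10585 = 3209342372585/35896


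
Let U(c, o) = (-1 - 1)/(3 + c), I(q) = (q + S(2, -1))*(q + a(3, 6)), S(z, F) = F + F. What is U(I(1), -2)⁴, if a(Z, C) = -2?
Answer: 1/16 ≈ 0.062500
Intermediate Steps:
S(z, F) = 2*F
I(q) = (-2 + q)² (I(q) = (q + 2*(-1))*(q - 2) = (q - 2)*(-2 + q) = (-2 + q)*(-2 + q) = (-2 + q)²)
U(c, o) = -2/(3 + c)
U(I(1), -2)⁴ = (-2/(3 + (4 + 1² - 4*1)))⁴ = (-2/(3 + (4 + 1 - 4)))⁴ = (-2/(3 + 1))⁴ = (-2/4)⁴ = (-2*¼)⁴ = (-½)⁴ = 1/16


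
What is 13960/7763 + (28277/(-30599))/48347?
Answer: 20651783633529/11484348168839 ≈ 1.7983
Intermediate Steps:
13960/7763 + (28277/(-30599))/48347 = 13960*(1/7763) + (28277*(-1/30599))*(1/48347) = 13960/7763 - 28277/30599*1/48347 = 13960/7763 - 28277/1479369853 = 20651783633529/11484348168839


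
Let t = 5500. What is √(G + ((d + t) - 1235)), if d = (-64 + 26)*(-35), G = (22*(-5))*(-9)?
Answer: √6585 ≈ 81.148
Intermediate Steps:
G = 990 (G = -110*(-9) = 990)
d = 1330 (d = -38*(-35) = 1330)
√(G + ((d + t) - 1235)) = √(990 + ((1330 + 5500) - 1235)) = √(990 + (6830 - 1235)) = √(990 + 5595) = √6585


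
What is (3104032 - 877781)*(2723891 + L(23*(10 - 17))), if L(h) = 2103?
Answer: 6068746868494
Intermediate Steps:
(3104032 - 877781)*(2723891 + L(23*(10 - 17))) = (3104032 - 877781)*(2723891 + 2103) = 2226251*2725994 = 6068746868494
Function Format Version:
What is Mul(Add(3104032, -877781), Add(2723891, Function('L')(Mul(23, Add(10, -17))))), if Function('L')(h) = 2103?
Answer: 6068746868494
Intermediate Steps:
Mul(Add(3104032, -877781), Add(2723891, Function('L')(Mul(23, Add(10, -17))))) = Mul(Add(3104032, -877781), Add(2723891, 2103)) = Mul(2226251, 2725994) = 6068746868494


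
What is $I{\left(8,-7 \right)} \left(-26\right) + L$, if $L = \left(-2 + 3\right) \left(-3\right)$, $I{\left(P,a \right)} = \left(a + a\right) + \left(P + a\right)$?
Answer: $335$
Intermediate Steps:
$I{\left(P,a \right)} = P + 3 a$ ($I{\left(P,a \right)} = 2 a + \left(P + a\right) = P + 3 a$)
$L = -3$ ($L = 1 \left(-3\right) = -3$)
$I{\left(8,-7 \right)} \left(-26\right) + L = \left(8 + 3 \left(-7\right)\right) \left(-26\right) - 3 = \left(8 - 21\right) \left(-26\right) - 3 = \left(-13\right) \left(-26\right) - 3 = 338 - 3 = 335$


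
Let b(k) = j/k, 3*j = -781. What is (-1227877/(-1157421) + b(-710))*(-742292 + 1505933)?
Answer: 4205790225909/3858070 ≈ 1.0901e+6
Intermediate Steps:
j = -781/3 (j = (⅓)*(-781) = -781/3 ≈ -260.33)
b(k) = -781/(3*k)
(-1227877/(-1157421) + b(-710))*(-742292 + 1505933) = (-1227877/(-1157421) - 781/3/(-710))*(-742292 + 1505933) = (-1227877*(-1/1157421) - 781/3*(-1/710))*763641 = (1227877/1157421 + 11/30)*763641 = (5507549/3858070)*763641 = 4205790225909/3858070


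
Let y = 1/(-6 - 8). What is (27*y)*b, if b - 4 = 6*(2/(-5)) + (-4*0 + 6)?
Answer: -513/35 ≈ -14.657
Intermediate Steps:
y = -1/14 (y = 1/(-14) = -1/14 ≈ -0.071429)
b = 38/5 (b = 4 + (6*(2/(-5)) + (-4*0 + 6)) = 4 + (6*(2*(-⅕)) + (0 + 6)) = 4 + (6*(-⅖) + 6) = 4 + (-12/5 + 6) = 4 + 18/5 = 38/5 ≈ 7.6000)
(27*y)*b = (27*(-1/14))*(38/5) = -27/14*38/5 = -513/35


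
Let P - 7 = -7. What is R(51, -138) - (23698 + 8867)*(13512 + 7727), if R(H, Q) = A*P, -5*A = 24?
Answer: -691648035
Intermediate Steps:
P = 0 (P = 7 - 7 = 0)
A = -24/5 (A = -⅕*24 = -24/5 ≈ -4.8000)
R(H, Q) = 0 (R(H, Q) = -24/5*0 = 0)
R(51, -138) - (23698 + 8867)*(13512 + 7727) = 0 - (23698 + 8867)*(13512 + 7727) = 0 - 32565*21239 = 0 - 1*691648035 = 0 - 691648035 = -691648035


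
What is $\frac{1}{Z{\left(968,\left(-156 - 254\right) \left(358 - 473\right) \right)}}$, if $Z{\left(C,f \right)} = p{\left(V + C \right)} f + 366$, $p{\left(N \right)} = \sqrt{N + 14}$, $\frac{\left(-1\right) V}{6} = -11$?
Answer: $- \frac{183}{1164916123022} + \frac{23575 \sqrt{262}}{582458061511} \approx 6.5499 \cdot 10^{-7}$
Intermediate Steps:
$V = 66$ ($V = \left(-6\right) \left(-11\right) = 66$)
$p{\left(N \right)} = \sqrt{14 + N}$
$Z{\left(C,f \right)} = 366 + f \sqrt{80 + C}$ ($Z{\left(C,f \right)} = \sqrt{14 + \left(66 + C\right)} f + 366 = \sqrt{80 + C} f + 366 = f \sqrt{80 + C} + 366 = 366 + f \sqrt{80 + C}$)
$\frac{1}{Z{\left(968,\left(-156 - 254\right) \left(358 - 473\right) \right)}} = \frac{1}{366 + \left(-156 - 254\right) \left(358 - 473\right) \sqrt{80 + 968}} = \frac{1}{366 + \left(-410\right) \left(-115\right) \sqrt{1048}} = \frac{1}{366 + 47150 \cdot 2 \sqrt{262}} = \frac{1}{366 + 94300 \sqrt{262}}$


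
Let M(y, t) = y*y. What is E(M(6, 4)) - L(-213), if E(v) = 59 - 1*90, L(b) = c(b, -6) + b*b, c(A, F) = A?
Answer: -45187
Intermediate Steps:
M(y, t) = y**2
L(b) = b + b**2 (L(b) = b + b*b = b + b**2)
E(v) = -31 (E(v) = 59 - 90 = -31)
E(M(6, 4)) - L(-213) = -31 - (-213)*(1 - 213) = -31 - (-213)*(-212) = -31 - 1*45156 = -31 - 45156 = -45187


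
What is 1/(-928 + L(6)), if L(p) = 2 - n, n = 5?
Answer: -1/931 ≈ -0.0010741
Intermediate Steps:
L(p) = -3 (L(p) = 2 - 1*5 = 2 - 5 = -3)
1/(-928 + L(6)) = 1/(-928 - 3) = 1/(-931) = -1/931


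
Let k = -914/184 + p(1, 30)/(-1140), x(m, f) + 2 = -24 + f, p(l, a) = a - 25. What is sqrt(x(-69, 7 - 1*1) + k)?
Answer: I*sqrt(42919518)/1311 ≈ 4.9972*I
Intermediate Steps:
p(l, a) = -25 + a
x(m, f) = -26 + f (x(m, f) = -2 + (-24 + f) = -26 + f)
k = -6518/1311 (k = -914/184 + (-25 + 30)/(-1140) = -914*1/184 + 5*(-1/1140) = -457/92 - 1/228 = -6518/1311 ≈ -4.9718)
sqrt(x(-69, 7 - 1*1) + k) = sqrt((-26 + (7 - 1*1)) - 6518/1311) = sqrt((-26 + (7 - 1)) - 6518/1311) = sqrt((-26 + 6) - 6518/1311) = sqrt(-20 - 6518/1311) = sqrt(-32738/1311) = I*sqrt(42919518)/1311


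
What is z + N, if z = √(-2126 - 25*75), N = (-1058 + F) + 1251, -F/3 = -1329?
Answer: 4180 + I*√4001 ≈ 4180.0 + 63.253*I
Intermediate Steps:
F = 3987 (F = -3*(-1329) = 3987)
N = 4180 (N = (-1058 + 3987) + 1251 = 2929 + 1251 = 4180)
z = I*√4001 (z = √(-2126 - 1875) = √(-4001) = I*√4001 ≈ 63.253*I)
z + N = I*√4001 + 4180 = 4180 + I*√4001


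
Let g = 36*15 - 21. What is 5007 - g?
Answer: 4488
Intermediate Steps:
g = 519 (g = 540 - 21 = 519)
5007 - g = 5007 - 1*519 = 5007 - 519 = 4488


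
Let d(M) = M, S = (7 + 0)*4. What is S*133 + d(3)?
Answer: 3727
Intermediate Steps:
S = 28 (S = 7*4 = 28)
S*133 + d(3) = 28*133 + 3 = 3724 + 3 = 3727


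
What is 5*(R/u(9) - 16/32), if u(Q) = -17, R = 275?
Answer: -2835/34 ≈ -83.382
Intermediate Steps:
5*(R/u(9) - 16/32) = 5*(275/(-17) - 16/32) = 5*(275*(-1/17) - 16*1/32) = 5*(-275/17 - 1/2) = 5*(-567/34) = -2835/34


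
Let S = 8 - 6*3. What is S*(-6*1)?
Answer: 60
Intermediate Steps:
S = -10 (S = 8 - 18 = -10)
S*(-6*1) = -(-60) = -10*(-6) = 60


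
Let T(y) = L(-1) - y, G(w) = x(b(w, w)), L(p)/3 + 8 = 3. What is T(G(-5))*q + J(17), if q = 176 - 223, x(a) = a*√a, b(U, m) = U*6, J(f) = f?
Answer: 722 - 1410*I*√30 ≈ 722.0 - 7722.9*I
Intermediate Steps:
L(p) = -15 (L(p) = -24 + 3*3 = -24 + 9 = -15)
b(U, m) = 6*U
x(a) = a^(3/2)
G(w) = 6*√6*w^(3/2) (G(w) = (6*w)^(3/2) = 6*√6*w^(3/2))
q = -47
T(y) = -15 - y
T(G(-5))*q + J(17) = (-15 - 6*√6*(-5)^(3/2))*(-47) + 17 = (-15 - 6*√6*(-5*I*√5))*(-47) + 17 = (-15 - (-30)*I*√30)*(-47) + 17 = (-15 + 30*I*√30)*(-47) + 17 = (705 - 1410*I*√30) + 17 = 722 - 1410*I*√30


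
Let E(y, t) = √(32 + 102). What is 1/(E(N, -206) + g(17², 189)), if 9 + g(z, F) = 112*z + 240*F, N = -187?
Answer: 77719/6040242827 - √134/6040242827 ≈ 1.2865e-5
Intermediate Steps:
E(y, t) = √134
g(z, F) = -9 + 112*z + 240*F (g(z, F) = -9 + (112*z + 240*F) = -9 + 112*z + 240*F)
1/(E(N, -206) + g(17², 189)) = 1/(√134 + (-9 + 112*17² + 240*189)) = 1/(√134 + (-9 + 112*289 + 45360)) = 1/(√134 + (-9 + 32368 + 45360)) = 1/(√134 + 77719) = 1/(77719 + √134)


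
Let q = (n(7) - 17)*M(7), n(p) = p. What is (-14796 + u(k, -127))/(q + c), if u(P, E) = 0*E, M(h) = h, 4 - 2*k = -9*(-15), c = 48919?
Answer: -4932/16283 ≈ -0.30289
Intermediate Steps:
k = -131/2 (k = 2 - (-9)*(-15)/2 = 2 - 1/2*135 = 2 - 135/2 = -131/2 ≈ -65.500)
u(P, E) = 0
q = -70 (q = (7 - 17)*7 = -10*7 = -70)
(-14796 + u(k, -127))/(q + c) = (-14796 + 0)/(-70 + 48919) = -14796/48849 = -14796*1/48849 = -4932/16283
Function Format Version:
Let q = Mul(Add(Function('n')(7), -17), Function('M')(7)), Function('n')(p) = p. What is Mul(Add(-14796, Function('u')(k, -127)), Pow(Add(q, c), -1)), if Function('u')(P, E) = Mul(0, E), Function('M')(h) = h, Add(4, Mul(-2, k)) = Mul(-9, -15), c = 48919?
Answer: Rational(-4932, 16283) ≈ -0.30289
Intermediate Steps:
k = Rational(-131, 2) (k = Add(2, Mul(Rational(-1, 2), Mul(-9, -15))) = Add(2, Mul(Rational(-1, 2), 135)) = Add(2, Rational(-135, 2)) = Rational(-131, 2) ≈ -65.500)
Function('u')(P, E) = 0
q = -70 (q = Mul(Add(7, -17), 7) = Mul(-10, 7) = -70)
Mul(Add(-14796, Function('u')(k, -127)), Pow(Add(q, c), -1)) = Mul(Add(-14796, 0), Pow(Add(-70, 48919), -1)) = Mul(-14796, Pow(48849, -1)) = Mul(-14796, Rational(1, 48849)) = Rational(-4932, 16283)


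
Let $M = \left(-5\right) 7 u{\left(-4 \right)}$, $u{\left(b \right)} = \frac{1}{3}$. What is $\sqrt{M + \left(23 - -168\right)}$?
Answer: $\frac{\sqrt{1614}}{3} \approx 13.392$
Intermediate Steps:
$u{\left(b \right)} = \frac{1}{3}$
$M = - \frac{35}{3}$ ($M = \left(-5\right) 7 \cdot \frac{1}{3} = \left(-35\right) \frac{1}{3} = - \frac{35}{3} \approx -11.667$)
$\sqrt{M + \left(23 - -168\right)} = \sqrt{- \frac{35}{3} + \left(23 - -168\right)} = \sqrt{- \frac{35}{3} + \left(23 + 168\right)} = \sqrt{- \frac{35}{3} + 191} = \sqrt{\frac{538}{3}} = \frac{\sqrt{1614}}{3}$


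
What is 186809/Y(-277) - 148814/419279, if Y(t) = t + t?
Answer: -78407533667/232280566 ≈ -337.56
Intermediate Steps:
Y(t) = 2*t
186809/Y(-277) - 148814/419279 = 186809/((2*(-277))) - 148814/419279 = 186809/(-554) - 148814*1/419279 = 186809*(-1/554) - 148814/419279 = -186809/554 - 148814/419279 = -78407533667/232280566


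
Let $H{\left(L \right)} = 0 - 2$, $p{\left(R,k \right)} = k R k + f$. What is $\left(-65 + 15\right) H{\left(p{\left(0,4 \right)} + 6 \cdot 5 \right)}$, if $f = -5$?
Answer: $100$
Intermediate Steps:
$p{\left(R,k \right)} = -5 + R k^{2}$ ($p{\left(R,k \right)} = k R k - 5 = R k k - 5 = R k^{2} - 5 = -5 + R k^{2}$)
$H{\left(L \right)} = -2$ ($H{\left(L \right)} = 0 - 2 = -2$)
$\left(-65 + 15\right) H{\left(p{\left(0,4 \right)} + 6 \cdot 5 \right)} = \left(-65 + 15\right) \left(-2\right) = \left(-50\right) \left(-2\right) = 100$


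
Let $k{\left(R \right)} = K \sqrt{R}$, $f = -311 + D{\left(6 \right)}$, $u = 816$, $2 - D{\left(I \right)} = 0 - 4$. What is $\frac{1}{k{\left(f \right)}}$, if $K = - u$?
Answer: $\frac{i \sqrt{305}}{248880} \approx 7.0171 \cdot 10^{-5} i$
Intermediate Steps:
$D{\left(I \right)} = 6$ ($D{\left(I \right)} = 2 - \left(0 - 4\right) = 2 - -4 = 2 + 4 = 6$)
$f = -305$ ($f = -311 + 6 = -305$)
$K = -816$ ($K = \left(-1\right) 816 = -816$)
$k{\left(R \right)} = - 816 \sqrt{R}$
$\frac{1}{k{\left(f \right)}} = \frac{1}{\left(-816\right) \sqrt{-305}} = \frac{1}{\left(-816\right) i \sqrt{305}} = \frac{i \sqrt{305}}{248880}$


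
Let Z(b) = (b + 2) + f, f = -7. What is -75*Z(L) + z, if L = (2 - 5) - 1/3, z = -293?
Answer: 332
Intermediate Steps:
L = -10/3 (L = -3 - 1*⅓ = -3 - ⅓ = -10/3 ≈ -3.3333)
Z(b) = -5 + b (Z(b) = (b + 2) - 7 = (2 + b) - 7 = -5 + b)
-75*Z(L) + z = -75*(-5 - 10/3) - 293 = -75*(-25/3) - 293 = 625 - 293 = 332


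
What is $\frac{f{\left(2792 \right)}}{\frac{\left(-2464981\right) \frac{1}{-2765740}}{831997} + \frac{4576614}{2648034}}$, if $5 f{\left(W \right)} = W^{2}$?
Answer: $\frac{1583311044851523270379776}{1755199209767967379} \approx 9.0207 \cdot 10^{5}$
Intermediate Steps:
$f{\left(W \right)} = \frac{W^{2}}{5}$
$\frac{f{\left(2792 \right)}}{\frac{\left(-2464981\right) \frac{1}{-2765740}}{831997} + \frac{4576614}{2648034}} = \frac{\frac{1}{5} \cdot 2792^{2}}{\frac{\left(-2464981\right) \frac{1}{-2765740}}{831997} + \frac{4576614}{2648034}} = \frac{\frac{1}{5} \cdot 7795264}{\left(-2464981\right) \left(- \frac{1}{2765740}\right) \frac{1}{831997} + 4576614 \cdot \frac{1}{2648034}} = \frac{7795264}{5 \left(\frac{2464981}{2765740} \cdot \frac{1}{831997} + \frac{762769}{441339}\right)} = \frac{7795264}{5 \left(\frac{2464981}{2301087382780} + \frac{762769}{441339}\right)} = \frac{7795264}{5 \cdot \frac{1755199209767967379}{1015559604428742420}} = \frac{7795264}{5} \cdot \frac{1015559604428742420}{1755199209767967379} = \frac{1583311044851523270379776}{1755199209767967379}$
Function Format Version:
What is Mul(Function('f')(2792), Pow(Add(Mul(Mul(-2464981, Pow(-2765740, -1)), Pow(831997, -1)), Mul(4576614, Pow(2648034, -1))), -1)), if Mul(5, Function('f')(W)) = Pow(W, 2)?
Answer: Rational(1583311044851523270379776, 1755199209767967379) ≈ 9.0207e+5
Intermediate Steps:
Function('f')(W) = Mul(Rational(1, 5), Pow(W, 2))
Mul(Function('f')(2792), Pow(Add(Mul(Mul(-2464981, Pow(-2765740, -1)), Pow(831997, -1)), Mul(4576614, Pow(2648034, -1))), -1)) = Mul(Mul(Rational(1, 5), Pow(2792, 2)), Pow(Add(Mul(Mul(-2464981, Pow(-2765740, -1)), Pow(831997, -1)), Mul(4576614, Pow(2648034, -1))), -1)) = Mul(Mul(Rational(1, 5), 7795264), Pow(Add(Mul(Mul(-2464981, Rational(-1, 2765740)), Rational(1, 831997)), Mul(4576614, Rational(1, 2648034))), -1)) = Mul(Rational(7795264, 5), Pow(Add(Mul(Rational(2464981, 2765740), Rational(1, 831997)), Rational(762769, 441339)), -1)) = Mul(Rational(7795264, 5), Pow(Add(Rational(2464981, 2301087382780), Rational(762769, 441339)), -1)) = Mul(Rational(7795264, 5), Pow(Rational(1755199209767967379, 1015559604428742420), -1)) = Mul(Rational(7795264, 5), Rational(1015559604428742420, 1755199209767967379)) = Rational(1583311044851523270379776, 1755199209767967379)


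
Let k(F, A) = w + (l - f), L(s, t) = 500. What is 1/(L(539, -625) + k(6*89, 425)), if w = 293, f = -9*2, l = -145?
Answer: 1/666 ≈ 0.0015015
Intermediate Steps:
f = -18
k(F, A) = 166 (k(F, A) = 293 + (-145 - 1*(-18)) = 293 + (-145 + 18) = 293 - 127 = 166)
1/(L(539, -625) + k(6*89, 425)) = 1/(500 + 166) = 1/666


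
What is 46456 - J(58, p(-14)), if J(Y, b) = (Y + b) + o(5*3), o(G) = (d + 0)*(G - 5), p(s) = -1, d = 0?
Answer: 46399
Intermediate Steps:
o(G) = 0 (o(G) = (0 + 0)*(G - 5) = 0*(-5 + G) = 0)
J(Y, b) = Y + b (J(Y, b) = (Y + b) + 0 = Y + b)
46456 - J(58, p(-14)) = 46456 - (58 - 1) = 46456 - 1*57 = 46456 - 57 = 46399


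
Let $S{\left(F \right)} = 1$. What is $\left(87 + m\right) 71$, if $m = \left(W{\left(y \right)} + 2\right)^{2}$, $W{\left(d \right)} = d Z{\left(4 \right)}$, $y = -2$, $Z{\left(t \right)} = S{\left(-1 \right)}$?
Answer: $6177$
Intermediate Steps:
$Z{\left(t \right)} = 1$
$W{\left(d \right)} = d$ ($W{\left(d \right)} = d 1 = d$)
$m = 0$ ($m = \left(-2 + 2\right)^{2} = 0^{2} = 0$)
$\left(87 + m\right) 71 = \left(87 + 0\right) 71 = 87 \cdot 71 = 6177$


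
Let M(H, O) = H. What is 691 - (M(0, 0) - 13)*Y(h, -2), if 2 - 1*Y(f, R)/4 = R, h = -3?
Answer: 899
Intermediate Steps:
Y(f, R) = 8 - 4*R
691 - (M(0, 0) - 13)*Y(h, -2) = 691 - (0 - 13)*(8 - 4*(-2)) = 691 - (-13)*(8 + 8) = 691 - (-13)*16 = 691 - 1*(-208) = 691 + 208 = 899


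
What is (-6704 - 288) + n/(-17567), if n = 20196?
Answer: -11168060/1597 ≈ -6993.1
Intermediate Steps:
(-6704 - 288) + n/(-17567) = (-6704 - 288) + 20196/(-17567) = -6992 + 20196*(-1/17567) = -6992 - 1836/1597 = -11168060/1597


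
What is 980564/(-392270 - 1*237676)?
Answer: -490282/314973 ≈ -1.5566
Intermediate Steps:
980564/(-392270 - 1*237676) = 980564/(-392270 - 237676) = 980564/(-629946) = 980564*(-1/629946) = -490282/314973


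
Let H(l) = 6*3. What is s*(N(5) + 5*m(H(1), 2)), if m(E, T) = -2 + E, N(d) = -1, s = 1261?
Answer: 99619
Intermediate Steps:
H(l) = 18
s*(N(5) + 5*m(H(1), 2)) = 1261*(-1 + 5*(-2 + 18)) = 1261*(-1 + 5*16) = 1261*(-1 + 80) = 1261*79 = 99619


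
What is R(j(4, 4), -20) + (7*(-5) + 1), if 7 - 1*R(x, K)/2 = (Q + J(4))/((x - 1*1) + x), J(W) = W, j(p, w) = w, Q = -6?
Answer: -136/7 ≈ -19.429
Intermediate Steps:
R(x, K) = 14 + 4/(-1 + 2*x) (R(x, K) = 14 - 2*(-6 + 4)/((x - 1*1) + x) = 14 - (-4)/((x - 1) + x) = 14 - (-4)/((-1 + x) + x) = 14 - (-4)/(-1 + 2*x) = 14 + 4/(-1 + 2*x))
R(j(4, 4), -20) + (7*(-5) + 1) = 2*(-5 + 14*4)/(-1 + 2*4) + (7*(-5) + 1) = 2*(-5 + 56)/(-1 + 8) + (-35 + 1) = 2*51/7 - 34 = 2*(⅐)*51 - 34 = 102/7 - 34 = -136/7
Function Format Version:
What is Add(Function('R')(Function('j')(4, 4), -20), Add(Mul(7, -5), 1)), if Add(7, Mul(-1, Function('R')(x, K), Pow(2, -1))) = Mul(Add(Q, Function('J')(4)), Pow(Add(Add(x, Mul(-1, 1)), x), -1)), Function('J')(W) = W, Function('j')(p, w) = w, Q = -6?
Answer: Rational(-136, 7) ≈ -19.429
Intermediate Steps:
Function('R')(x, K) = Add(14, Mul(4, Pow(Add(-1, Mul(2, x)), -1))) (Function('R')(x, K) = Add(14, Mul(-2, Mul(Add(-6, 4), Pow(Add(Add(x, Mul(-1, 1)), x), -1)))) = Add(14, Mul(-2, Mul(-2, Pow(Add(Add(x, -1), x), -1)))) = Add(14, Mul(-2, Mul(-2, Pow(Add(Add(-1, x), x), -1)))) = Add(14, Mul(-2, Mul(-2, Pow(Add(-1, Mul(2, x)), -1)))) = Add(14, Mul(4, Pow(Add(-1, Mul(2, x)), -1))))
Add(Function('R')(Function('j')(4, 4), -20), Add(Mul(7, -5), 1)) = Add(Mul(2, Pow(Add(-1, Mul(2, 4)), -1), Add(-5, Mul(14, 4))), Add(Mul(7, -5), 1)) = Add(Mul(2, Pow(Add(-1, 8), -1), Add(-5, 56)), Add(-35, 1)) = Add(Mul(2, Pow(7, -1), 51), -34) = Add(Mul(2, Rational(1, 7), 51), -34) = Add(Rational(102, 7), -34) = Rational(-136, 7)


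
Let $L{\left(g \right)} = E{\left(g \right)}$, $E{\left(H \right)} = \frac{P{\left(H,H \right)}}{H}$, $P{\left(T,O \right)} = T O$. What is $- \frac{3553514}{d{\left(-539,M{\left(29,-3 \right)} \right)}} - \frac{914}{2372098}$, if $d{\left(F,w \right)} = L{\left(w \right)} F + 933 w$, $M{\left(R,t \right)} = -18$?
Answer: $\frac{2107319242571}{4205729754} \approx 501.06$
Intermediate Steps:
$P{\left(T,O \right)} = O T$
$E{\left(H \right)} = H$ ($E{\left(H \right)} = \frac{H H}{H} = \frac{H^{2}}{H} = H$)
$L{\left(g \right)} = g$
$d{\left(F,w \right)} = 933 w + F w$ ($d{\left(F,w \right)} = w F + 933 w = F w + 933 w = 933 w + F w$)
$- \frac{3553514}{d{\left(-539,M{\left(29,-3 \right)} \right)}} - \frac{914}{2372098} = - \frac{3553514}{\left(-18\right) \left(933 - 539\right)} - \frac{914}{2372098} = - \frac{3553514}{\left(-18\right) 394} - \frac{457}{1186049} = - \frac{3553514}{-7092} - \frac{457}{1186049} = \left(-3553514\right) \left(- \frac{1}{7092}\right) - \frac{457}{1186049} = \frac{1776757}{3546} - \frac{457}{1186049} = \frac{2107319242571}{4205729754}$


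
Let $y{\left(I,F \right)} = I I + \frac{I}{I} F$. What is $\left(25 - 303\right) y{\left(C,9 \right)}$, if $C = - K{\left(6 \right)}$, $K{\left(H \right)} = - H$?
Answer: $-12510$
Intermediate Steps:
$C = 6$ ($C = - \left(-1\right) 6 = \left(-1\right) \left(-6\right) = 6$)
$y{\left(I,F \right)} = F + I^{2}$ ($y{\left(I,F \right)} = I^{2} + 1 F = I^{2} + F = F + I^{2}$)
$\left(25 - 303\right) y{\left(C,9 \right)} = \left(25 - 303\right) \left(9 + 6^{2}\right) = - 278 \left(9 + 36\right) = \left(-278\right) 45 = -12510$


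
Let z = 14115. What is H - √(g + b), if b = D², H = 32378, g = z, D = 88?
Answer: 32378 - √21859 ≈ 32230.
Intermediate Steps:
g = 14115
b = 7744 (b = 88² = 7744)
H - √(g + b) = 32378 - √(14115 + 7744) = 32378 - √21859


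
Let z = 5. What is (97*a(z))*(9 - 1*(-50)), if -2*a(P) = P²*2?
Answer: -143075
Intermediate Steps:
a(P) = -P² (a(P) = -P²*2/2 = -P²)
(97*a(z))*(9 - 1*(-50)) = (97*(-1*5²))*(9 - 1*(-50)) = (97*(-1*25))*(9 + 50) = (97*(-25))*59 = -2425*59 = -143075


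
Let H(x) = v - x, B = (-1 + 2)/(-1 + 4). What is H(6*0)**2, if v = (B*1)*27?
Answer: 81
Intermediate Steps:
B = 1/3 ≈ 0.33333
v = 9 (v = ((1/3)*1)*27 = (1/3)*27 = 9)
H(x) = 9 - x
H(6*0)**2 = (9 - 6*0)**2 = (9 - 1*0)**2 = (9 + 0)**2 = 9**2 = 81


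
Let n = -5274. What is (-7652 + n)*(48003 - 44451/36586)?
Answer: -1031843394831/1663 ≈ -6.2047e+8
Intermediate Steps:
(-7652 + n)*(48003 - 44451/36586) = (-7652 - 5274)*(48003 - 44451/36586) = -12926*(48003 - 44451*1/36586) = -12926*(48003 - 4041/3326) = -12926*159653937/3326 = -1031843394831/1663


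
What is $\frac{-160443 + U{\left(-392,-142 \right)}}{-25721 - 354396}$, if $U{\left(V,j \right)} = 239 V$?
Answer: $\frac{254131}{380117} \approx 0.66856$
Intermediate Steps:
$\frac{-160443 + U{\left(-392,-142 \right)}}{-25721 - 354396} = \frac{-160443 + 239 \left(-392\right)}{-25721 - 354396} = \frac{-160443 - 93688}{-380117} = \left(-254131\right) \left(- \frac{1}{380117}\right) = \frac{254131}{380117}$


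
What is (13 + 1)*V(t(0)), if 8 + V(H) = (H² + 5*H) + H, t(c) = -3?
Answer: -238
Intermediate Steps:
V(H) = -8 + H² + 6*H (V(H) = -8 + ((H² + 5*H) + H) = -8 + (H² + 6*H) = -8 + H² + 6*H)
(13 + 1)*V(t(0)) = (13 + 1)*(-8 + (-3)² + 6*(-3)) = 14*(-8 + 9 - 18) = 14*(-17) = -238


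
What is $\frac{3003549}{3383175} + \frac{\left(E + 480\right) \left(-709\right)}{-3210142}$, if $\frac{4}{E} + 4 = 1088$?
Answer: $\frac{974984808423231}{981062651863450} \approx 0.9938$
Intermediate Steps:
$E = \frac{1}{271}$ ($E = \frac{4}{-4 + 1088} = \frac{4}{1084} = 4 \cdot \frac{1}{1084} = \frac{1}{271} \approx 0.00369$)
$\frac{3003549}{3383175} + \frac{\left(E + 480\right) \left(-709\right)}{-3210142} = \frac{3003549}{3383175} + \frac{\left(\frac{1}{271} + 480\right) \left(-709\right)}{-3210142} = 3003549 \cdot \frac{1}{3383175} + \frac{130081}{271} \left(-709\right) \left(- \frac{1}{3210142}\right) = \frac{1001183}{1127725} - - \frac{92227429}{869948482} = \frac{1001183}{1127725} + \frac{92227429}{869948482} = \frac{974984808423231}{981062651863450}$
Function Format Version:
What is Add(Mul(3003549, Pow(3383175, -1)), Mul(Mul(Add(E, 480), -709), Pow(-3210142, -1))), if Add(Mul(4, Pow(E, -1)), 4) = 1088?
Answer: Rational(974984808423231, 981062651863450) ≈ 0.99380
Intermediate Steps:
E = Rational(1, 271) (E = Mul(4, Pow(Add(-4, 1088), -1)) = Mul(4, Pow(1084, -1)) = Mul(4, Rational(1, 1084)) = Rational(1, 271) ≈ 0.0036900)
Add(Mul(3003549, Pow(3383175, -1)), Mul(Mul(Add(E, 480), -709), Pow(-3210142, -1))) = Add(Mul(3003549, Pow(3383175, -1)), Mul(Mul(Add(Rational(1, 271), 480), -709), Pow(-3210142, -1))) = Add(Mul(3003549, Rational(1, 3383175)), Mul(Mul(Rational(130081, 271), -709), Rational(-1, 3210142))) = Add(Rational(1001183, 1127725), Mul(Rational(-92227429, 271), Rational(-1, 3210142))) = Add(Rational(1001183, 1127725), Rational(92227429, 869948482)) = Rational(974984808423231, 981062651863450)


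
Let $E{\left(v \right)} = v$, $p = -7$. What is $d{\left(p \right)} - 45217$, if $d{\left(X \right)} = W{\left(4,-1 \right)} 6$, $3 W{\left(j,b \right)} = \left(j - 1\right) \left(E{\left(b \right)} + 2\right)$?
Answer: $-45211$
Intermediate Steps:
$W{\left(j,b \right)} = \frac{\left(-1 + j\right) \left(2 + b\right)}{3}$ ($W{\left(j,b \right)} = \frac{\left(j - 1\right) \left(b + 2\right)}{3} = \frac{\left(-1 + j\right) \left(2 + b\right)}{3}$)
$d{\left(X \right)} = 6$ ($d{\left(X \right)} = \left(- \frac{2}{3} - - \frac{1}{3} + \frac{2}{3} \cdot 4 + \frac{1}{3} \left(-1\right) 4\right) 6 = \left(- \frac{2}{3} + \frac{1}{3} + \frac{8}{3} - \frac{4}{3}\right) 6 = 1 \cdot 6 = 6$)
$d{\left(p \right)} - 45217 = 6 - 45217 = -45211$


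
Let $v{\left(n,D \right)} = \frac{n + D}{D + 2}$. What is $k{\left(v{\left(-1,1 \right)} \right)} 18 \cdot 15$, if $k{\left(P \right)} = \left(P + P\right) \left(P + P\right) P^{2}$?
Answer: $0$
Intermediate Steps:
$v{\left(n,D \right)} = \frac{D + n}{2 + D}$
$k{\left(P \right)} = 4 P^{4}$ ($k{\left(P \right)} = 2 P 2 P P^{2} = 4 P^{2} P^{2} = 4 P^{4}$)
$k{\left(v{\left(-1,1 \right)} \right)} 18 \cdot 15 = 4 \left(\frac{1 - 1}{2 + 1}\right)^{4} \cdot 18 \cdot 15 = 4 \left(\frac{1}{3} \cdot 0\right)^{4} \cdot 18 \cdot 15 = 4 \cdot 0^{4} \cdot 18 \cdot 15 = 4 \cdot 0 \cdot 18 \cdot 15 = 0 \cdot 18 \cdot 15 = 0 \cdot 15 = 0$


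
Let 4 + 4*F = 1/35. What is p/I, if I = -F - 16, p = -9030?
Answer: 1264200/2101 ≈ 601.71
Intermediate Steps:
F = -139/140 (F = -1 + (1/4)/35 = -1 + (1/4)*(1/35) = -1 + 1/140 = -139/140 ≈ -0.99286)
I = -2101/140 (I = -1*(-139/140) - 16 = 139/140 - 16 = -2101/140 ≈ -15.007)
p/I = -9030/(-2101/140) = -9030*(-140/2101) = 1264200/2101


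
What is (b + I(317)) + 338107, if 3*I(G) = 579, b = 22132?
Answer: 360432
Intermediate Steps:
I(G) = 193 (I(G) = (⅓)*579 = 193)
(b + I(317)) + 338107 = (22132 + 193) + 338107 = 22325 + 338107 = 360432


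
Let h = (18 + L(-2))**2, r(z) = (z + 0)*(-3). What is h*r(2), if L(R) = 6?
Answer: -3456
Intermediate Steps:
r(z) = -3*z (r(z) = z*(-3) = -3*z)
h = 576 (h = (18 + 6)**2 = 24**2 = 576)
h*r(2) = 576*(-3*2) = 576*(-6) = -3456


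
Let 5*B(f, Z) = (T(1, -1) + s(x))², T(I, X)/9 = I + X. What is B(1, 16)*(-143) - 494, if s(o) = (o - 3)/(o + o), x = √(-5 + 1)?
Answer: -7761/16 - 429*I/20 ≈ -485.06 - 21.45*I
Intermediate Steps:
T(I, X) = 9*I + 9*X (T(I, X) = 9*(I + X) = 9*I + 9*X)
x = 2*I (x = √(-4) = 2*I ≈ 2.0*I)
s(o) = (-3 + o)/(2*o) (s(o) = (-3 + o)/((2*o)) = (-3 + o)*(1/(2*o)) = (-3 + o)/(2*o))
B(f, Z) = -(-3 + 2*I)²/80 (B(f, Z) = ((9*1 + 9*(-1)) + (-3 + 2*I)/(2*((2*I))))²/5 = ((9 - 9) + (-I/2)*(-3 + 2*I)/2)²/5 = (0 - I*(-3 + 2*I)/4)²/5 = (-I*(-3 + 2*I)/4)²/5 = (-(-3 + 2*I)²/16)/5 = -(-3 + 2*I)²/80)
B(1, 16)*(-143) - 494 = (-1/16 + 3*I/20)*(-143) - 494 = (143/16 - 429*I/20) - 494 = -7761/16 - 429*I/20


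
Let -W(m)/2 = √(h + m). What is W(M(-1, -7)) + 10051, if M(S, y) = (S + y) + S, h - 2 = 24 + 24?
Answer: 10051 - 2*√41 ≈ 10038.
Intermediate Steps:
h = 50 (h = 2 + (24 + 24) = 2 + 48 = 50)
M(S, y) = y + 2*S
W(m) = -2*√(50 + m)
W(M(-1, -7)) + 10051 = -2*√(50 + (-7 + 2*(-1))) + 10051 = -2*√(50 + (-7 - 2)) + 10051 = -2*√(50 - 9) + 10051 = -2*√41 + 10051 = 10051 - 2*√41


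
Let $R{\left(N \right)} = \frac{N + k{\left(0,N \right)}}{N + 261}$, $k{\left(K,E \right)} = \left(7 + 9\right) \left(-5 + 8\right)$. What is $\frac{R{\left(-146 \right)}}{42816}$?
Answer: $- \frac{49}{2461920} \approx -1.9903 \cdot 10^{-5}$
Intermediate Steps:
$k{\left(K,E \right)} = 48$ ($k{\left(K,E \right)} = 16 \cdot 3 = 48$)
$R{\left(N \right)} = \frac{48 + N}{261 + N}$ ($R{\left(N \right)} = \frac{N + 48}{N + 261} = \frac{48 + N}{261 + N}$)
$\frac{R{\left(-146 \right)}}{42816} = \frac{\frac{1}{261 - 146} \left(48 - 146\right)}{42816} = \frac{1}{115} \left(-98\right) \frac{1}{42816} = \left(- \frac{98}{115}\right) \frac{1}{42816} = - \frac{49}{2461920}$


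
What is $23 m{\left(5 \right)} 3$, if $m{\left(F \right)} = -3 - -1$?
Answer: $-138$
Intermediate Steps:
$m{\left(F \right)} = -2$ ($m{\left(F \right)} = -3 + 1 = -2$)
$23 m{\left(5 \right)} 3 = 23 \left(-2\right) 3 = \left(-46\right) 3 = -138$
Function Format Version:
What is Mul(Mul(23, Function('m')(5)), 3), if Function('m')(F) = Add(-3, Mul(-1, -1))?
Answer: -138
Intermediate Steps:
Function('m')(F) = -2 (Function('m')(F) = Add(-3, 1) = -2)
Mul(Mul(23, Function('m')(5)), 3) = Mul(Mul(23, -2), 3) = Mul(-46, 3) = -138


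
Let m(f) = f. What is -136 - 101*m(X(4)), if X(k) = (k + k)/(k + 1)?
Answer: -1488/5 ≈ -297.60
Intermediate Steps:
X(k) = 2*k/(1 + k) (X(k) = (2*k)/(1 + k) = 2*k/(1 + k))
-136 - 101*m(X(4)) = -136 - 202*4/(1 + 4) = -136 - 202*4/5 = -136 - 101*8/5 = -136 - 808/5 = -1488/5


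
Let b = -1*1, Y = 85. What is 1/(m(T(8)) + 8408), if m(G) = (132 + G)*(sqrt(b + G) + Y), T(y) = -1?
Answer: 19543/381963171 - 131*I*sqrt(2)/381963171 ≈ 5.1165e-5 - 4.8503e-7*I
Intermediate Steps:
b = -1
m(G) = (85 + sqrt(-1 + G))*(132 + G) (m(G) = (132 + G)*(sqrt(-1 + G) + 85) = (132 + G)*(85 + sqrt(-1 + G)) = (85 + sqrt(-1 + G))*(132 + G))
1/(m(T(8)) + 8408) = 1/((11220 + 85*(-1) + 132*sqrt(-1 - 1) - sqrt(-1 - 1)) + 8408) = 1/((11220 - 85 + 132*sqrt(-2) - sqrt(-2)) + 8408) = 1/((11220 - 85 + 132*(I*sqrt(2)) - I*sqrt(2)) + 8408) = 1/((11220 - 85 + 132*I*sqrt(2) - I*sqrt(2)) + 8408) = 1/((11135 + 131*I*sqrt(2)) + 8408) = 1/(19543 + 131*I*sqrt(2))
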